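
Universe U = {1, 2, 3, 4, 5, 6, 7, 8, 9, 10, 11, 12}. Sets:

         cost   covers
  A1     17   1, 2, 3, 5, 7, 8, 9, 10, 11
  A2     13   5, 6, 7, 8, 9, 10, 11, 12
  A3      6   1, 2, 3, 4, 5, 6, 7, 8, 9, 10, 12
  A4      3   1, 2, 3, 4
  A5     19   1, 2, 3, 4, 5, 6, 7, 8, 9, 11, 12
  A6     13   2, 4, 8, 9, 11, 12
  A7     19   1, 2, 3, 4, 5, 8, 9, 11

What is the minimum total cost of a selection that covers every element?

16

A2, A4 cover every element at cost 13 + 3 = 16.
Any cover uses at least 2 sets; among all covering selections none totals below 16.
Greedy by coverage-per-cost would pick A3, A2 for 19 — worse than the optimum 16.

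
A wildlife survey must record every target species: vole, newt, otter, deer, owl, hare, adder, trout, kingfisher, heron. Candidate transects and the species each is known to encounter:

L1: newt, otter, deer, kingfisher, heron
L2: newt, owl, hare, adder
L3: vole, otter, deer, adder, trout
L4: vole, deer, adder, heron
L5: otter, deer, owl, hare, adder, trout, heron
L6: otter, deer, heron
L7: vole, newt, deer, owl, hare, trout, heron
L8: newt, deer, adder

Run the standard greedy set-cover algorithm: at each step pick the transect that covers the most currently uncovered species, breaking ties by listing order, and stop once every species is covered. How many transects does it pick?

Pick 1: L5 covers 7 new species (otter, deer, owl, hare, adder, trout, heron).
Pick 2: L1 covers 2 new species (newt, kingfisher).
Pick 3: L3 covers 1 new species (vole).
Greedy uses 3 transects.

3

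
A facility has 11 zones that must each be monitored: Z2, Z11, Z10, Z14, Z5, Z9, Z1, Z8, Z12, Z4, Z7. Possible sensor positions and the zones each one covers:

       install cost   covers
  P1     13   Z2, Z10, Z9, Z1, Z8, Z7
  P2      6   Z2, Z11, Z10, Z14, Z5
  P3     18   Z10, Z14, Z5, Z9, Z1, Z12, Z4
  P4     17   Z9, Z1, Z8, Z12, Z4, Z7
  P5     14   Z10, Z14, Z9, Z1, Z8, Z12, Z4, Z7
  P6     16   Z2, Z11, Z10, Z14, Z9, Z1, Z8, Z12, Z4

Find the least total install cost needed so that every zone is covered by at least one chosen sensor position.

20

P2, P5 cover every zone at install cost 6 + 14 = 20.
Any cover uses at least 2 sensor positions; among all covering selections none totals below 20.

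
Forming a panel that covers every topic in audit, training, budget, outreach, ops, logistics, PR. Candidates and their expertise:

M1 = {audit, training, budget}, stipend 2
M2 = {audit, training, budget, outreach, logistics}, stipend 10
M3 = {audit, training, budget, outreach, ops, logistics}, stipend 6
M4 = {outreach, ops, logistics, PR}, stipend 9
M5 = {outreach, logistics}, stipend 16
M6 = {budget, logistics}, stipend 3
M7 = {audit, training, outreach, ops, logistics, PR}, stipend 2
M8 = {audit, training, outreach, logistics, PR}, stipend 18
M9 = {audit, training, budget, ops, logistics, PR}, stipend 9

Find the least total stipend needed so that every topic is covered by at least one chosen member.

M1, M7 cover every topic at stipend 2 + 2 = 4.
Any cover uses at least 2 members; among all covering selections none totals below 4.

4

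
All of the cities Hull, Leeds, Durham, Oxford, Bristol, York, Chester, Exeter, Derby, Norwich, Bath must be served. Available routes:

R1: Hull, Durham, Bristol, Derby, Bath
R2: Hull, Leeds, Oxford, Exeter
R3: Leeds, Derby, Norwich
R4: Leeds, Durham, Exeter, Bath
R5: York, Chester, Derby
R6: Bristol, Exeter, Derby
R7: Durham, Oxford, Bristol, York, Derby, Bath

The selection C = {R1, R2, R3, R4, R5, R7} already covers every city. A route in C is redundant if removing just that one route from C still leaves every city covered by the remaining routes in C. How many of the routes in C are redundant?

Drop R1: the rest still cover every city — redundant.
Drop R2: the rest still cover every city — redundant.
Drop R3: Norwich uncovered — not redundant.
Drop R4: the rest still cover every city — redundant.
Drop R5: Chester uncovered — not redundant.
Drop R7: the rest still cover every city — redundant.
4 redundant: R1, R2, R4, R7.

4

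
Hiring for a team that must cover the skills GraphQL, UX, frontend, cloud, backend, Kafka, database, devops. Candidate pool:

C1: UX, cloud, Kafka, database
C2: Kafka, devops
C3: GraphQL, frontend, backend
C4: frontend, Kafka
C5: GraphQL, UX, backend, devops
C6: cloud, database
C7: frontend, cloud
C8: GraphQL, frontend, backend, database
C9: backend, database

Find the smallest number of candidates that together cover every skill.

C1, C2, C3 together cover {GraphQL, UX, frontend, cloud, backend, Kafka, database, devops} — every skill.
No 2 of the 9 candidates cover everything (all 36 pairs fall short), so 3 is minimum.

3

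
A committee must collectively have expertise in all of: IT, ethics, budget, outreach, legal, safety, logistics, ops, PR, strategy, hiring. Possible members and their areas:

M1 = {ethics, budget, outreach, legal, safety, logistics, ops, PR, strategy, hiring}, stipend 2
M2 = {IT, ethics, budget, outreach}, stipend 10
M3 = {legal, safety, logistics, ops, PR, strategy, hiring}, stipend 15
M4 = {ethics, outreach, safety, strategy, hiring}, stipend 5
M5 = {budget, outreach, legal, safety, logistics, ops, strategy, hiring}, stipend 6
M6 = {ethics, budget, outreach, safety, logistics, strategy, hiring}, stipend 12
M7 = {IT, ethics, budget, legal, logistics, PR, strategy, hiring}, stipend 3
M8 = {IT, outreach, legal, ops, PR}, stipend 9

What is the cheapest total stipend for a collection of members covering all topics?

M1, M7 cover every topic at stipend 2 + 3 = 5.
Any cover uses at least 2 members; among all covering selections none totals below 5.

5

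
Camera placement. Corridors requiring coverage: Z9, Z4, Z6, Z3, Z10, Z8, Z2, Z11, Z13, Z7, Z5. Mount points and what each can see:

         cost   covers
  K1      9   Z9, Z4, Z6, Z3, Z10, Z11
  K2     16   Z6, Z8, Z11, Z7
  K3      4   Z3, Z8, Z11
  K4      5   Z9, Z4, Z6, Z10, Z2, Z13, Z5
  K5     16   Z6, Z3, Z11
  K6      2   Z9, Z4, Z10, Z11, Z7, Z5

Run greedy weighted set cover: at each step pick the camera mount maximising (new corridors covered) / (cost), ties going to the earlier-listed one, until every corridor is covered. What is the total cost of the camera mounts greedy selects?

Pick 1: K6 adds 6 new (Z9, Z4, Z10, Z11, Z7, Z5) at cost 2 (ratio 6/2).
Pick 2: K4 adds 3 new (Z6, Z2, Z13) at cost 5 (ratio 3/5).
Pick 3: K3 adds 2 new (Z3, Z8) at cost 4 (ratio 2/4).
Greedy total cost: 2 + 5 + 4 = 11.

11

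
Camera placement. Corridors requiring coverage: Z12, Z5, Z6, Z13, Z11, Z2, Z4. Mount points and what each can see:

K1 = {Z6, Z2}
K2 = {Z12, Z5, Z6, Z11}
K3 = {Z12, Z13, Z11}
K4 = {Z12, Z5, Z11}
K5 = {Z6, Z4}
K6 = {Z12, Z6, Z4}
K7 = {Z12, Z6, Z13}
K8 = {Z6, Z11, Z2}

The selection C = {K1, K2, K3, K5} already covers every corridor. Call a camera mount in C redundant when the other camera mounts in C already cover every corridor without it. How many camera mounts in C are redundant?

Drop K1: Z2 uncovered — not redundant.
Drop K2: Z5 uncovered — not redundant.
Drop K3: Z13 uncovered — not redundant.
Drop K5: Z4 uncovered — not redundant.
None of the camera mounts in C is redundant.

0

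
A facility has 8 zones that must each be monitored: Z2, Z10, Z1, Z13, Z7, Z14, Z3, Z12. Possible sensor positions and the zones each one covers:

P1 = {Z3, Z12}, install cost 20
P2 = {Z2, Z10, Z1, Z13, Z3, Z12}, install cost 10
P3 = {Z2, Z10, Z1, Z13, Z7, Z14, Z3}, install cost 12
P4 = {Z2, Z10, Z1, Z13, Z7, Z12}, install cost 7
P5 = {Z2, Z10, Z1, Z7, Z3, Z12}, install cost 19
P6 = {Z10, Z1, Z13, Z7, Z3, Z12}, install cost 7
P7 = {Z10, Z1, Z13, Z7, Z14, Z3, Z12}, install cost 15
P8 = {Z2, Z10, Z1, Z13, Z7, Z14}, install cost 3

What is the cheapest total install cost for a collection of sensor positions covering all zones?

P6, P8 cover every zone at install cost 7 + 3 = 10.
Any cover uses at least 2 sensor positions; among all covering selections none totals below 10.

10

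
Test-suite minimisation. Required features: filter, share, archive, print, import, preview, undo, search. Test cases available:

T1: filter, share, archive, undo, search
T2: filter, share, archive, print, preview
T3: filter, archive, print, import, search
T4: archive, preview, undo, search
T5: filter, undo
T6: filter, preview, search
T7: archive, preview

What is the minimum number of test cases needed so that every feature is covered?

T1, T2, T3 together cover {filter, share, archive, print, import, preview, undo, search} — every feature.
No 2 of the 7 test cases cover everything (all 21 pairs fall short), so 3 is minimum.

3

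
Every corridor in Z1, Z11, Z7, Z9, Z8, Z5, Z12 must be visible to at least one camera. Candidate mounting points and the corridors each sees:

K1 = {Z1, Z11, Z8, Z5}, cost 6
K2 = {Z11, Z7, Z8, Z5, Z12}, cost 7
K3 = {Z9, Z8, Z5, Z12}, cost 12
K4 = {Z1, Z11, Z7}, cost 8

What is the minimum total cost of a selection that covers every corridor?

20

K3, K4 cover every corridor at cost 12 + 8 = 20.
Any cover uses at least 2 camera mounts; among all covering selections none totals below 20.
Greedy by coverage-per-cost would pick K2, K1, K3 for 25 — worse than the optimum 20.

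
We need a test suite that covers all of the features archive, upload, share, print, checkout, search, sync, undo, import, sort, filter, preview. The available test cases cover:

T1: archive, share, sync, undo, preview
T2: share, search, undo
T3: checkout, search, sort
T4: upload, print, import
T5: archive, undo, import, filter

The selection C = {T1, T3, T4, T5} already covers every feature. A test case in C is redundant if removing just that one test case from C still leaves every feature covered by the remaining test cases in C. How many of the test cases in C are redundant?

Drop T1: share, sync, preview uncovered — not redundant.
Drop T3: checkout, search, sort uncovered — not redundant.
Drop T4: upload, print uncovered — not redundant.
Drop T5: filter uncovered — not redundant.
None of the test cases in C is redundant.

0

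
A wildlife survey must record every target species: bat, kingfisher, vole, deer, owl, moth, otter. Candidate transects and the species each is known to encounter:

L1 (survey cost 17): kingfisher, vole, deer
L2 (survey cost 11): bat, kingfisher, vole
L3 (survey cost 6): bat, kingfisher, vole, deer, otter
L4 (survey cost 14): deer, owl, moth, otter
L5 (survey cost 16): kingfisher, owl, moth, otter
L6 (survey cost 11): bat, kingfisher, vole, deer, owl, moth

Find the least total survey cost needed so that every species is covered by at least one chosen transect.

L3, L6 cover every species at survey cost 6 + 11 = 17.
Any cover uses at least 2 transects; among all covering selections none totals below 17.

17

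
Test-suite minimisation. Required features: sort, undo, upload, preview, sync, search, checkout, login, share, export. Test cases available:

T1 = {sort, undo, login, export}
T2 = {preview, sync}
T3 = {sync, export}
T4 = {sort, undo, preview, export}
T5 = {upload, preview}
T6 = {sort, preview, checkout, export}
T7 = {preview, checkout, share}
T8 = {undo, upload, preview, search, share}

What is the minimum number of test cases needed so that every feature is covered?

T1, T2, T6, T8 together cover {sort, undo, upload, preview, sync, search, checkout, login, share, export} — every feature.
No 3 of the 8 test cases cover everything (all 56 triples fall short), so 4 is minimum.

4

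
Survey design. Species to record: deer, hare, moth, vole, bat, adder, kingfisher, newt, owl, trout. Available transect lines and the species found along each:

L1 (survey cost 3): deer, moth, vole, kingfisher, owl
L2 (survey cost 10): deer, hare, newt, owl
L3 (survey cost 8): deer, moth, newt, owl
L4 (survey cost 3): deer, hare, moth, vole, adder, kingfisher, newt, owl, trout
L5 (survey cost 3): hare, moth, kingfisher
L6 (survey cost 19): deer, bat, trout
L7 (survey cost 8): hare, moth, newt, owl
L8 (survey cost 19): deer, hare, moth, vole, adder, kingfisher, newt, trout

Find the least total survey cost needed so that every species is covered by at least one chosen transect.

22

L4, L6 cover every species at survey cost 3 + 19 = 22.
Any cover uses at least 2 transects; among all covering selections none totals below 22.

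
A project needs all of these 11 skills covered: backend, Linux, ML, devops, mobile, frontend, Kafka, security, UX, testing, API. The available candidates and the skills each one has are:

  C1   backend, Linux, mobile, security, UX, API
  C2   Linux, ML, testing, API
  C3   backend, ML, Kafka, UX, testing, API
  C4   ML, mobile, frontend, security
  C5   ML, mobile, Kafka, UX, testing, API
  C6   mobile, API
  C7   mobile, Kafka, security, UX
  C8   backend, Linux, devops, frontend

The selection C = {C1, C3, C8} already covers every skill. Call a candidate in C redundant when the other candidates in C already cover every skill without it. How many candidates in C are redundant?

Drop C1: mobile, security uncovered — not redundant.
Drop C3: ML, Kafka, testing uncovered — not redundant.
Drop C8: devops, frontend uncovered — not redundant.
None of the candidates in C is redundant.

0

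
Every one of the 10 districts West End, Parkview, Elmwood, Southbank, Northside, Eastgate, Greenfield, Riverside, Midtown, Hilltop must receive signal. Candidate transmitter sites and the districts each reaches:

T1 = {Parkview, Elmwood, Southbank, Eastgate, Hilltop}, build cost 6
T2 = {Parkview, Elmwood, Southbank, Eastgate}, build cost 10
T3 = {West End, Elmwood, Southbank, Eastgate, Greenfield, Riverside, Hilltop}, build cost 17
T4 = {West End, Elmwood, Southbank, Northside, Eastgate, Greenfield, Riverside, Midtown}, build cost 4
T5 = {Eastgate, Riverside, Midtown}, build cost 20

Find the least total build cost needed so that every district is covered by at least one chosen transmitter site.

T1, T4 cover every district at build cost 6 + 4 = 10.
Any cover uses at least 2 transmitter sites; among all covering selections none totals below 10.

10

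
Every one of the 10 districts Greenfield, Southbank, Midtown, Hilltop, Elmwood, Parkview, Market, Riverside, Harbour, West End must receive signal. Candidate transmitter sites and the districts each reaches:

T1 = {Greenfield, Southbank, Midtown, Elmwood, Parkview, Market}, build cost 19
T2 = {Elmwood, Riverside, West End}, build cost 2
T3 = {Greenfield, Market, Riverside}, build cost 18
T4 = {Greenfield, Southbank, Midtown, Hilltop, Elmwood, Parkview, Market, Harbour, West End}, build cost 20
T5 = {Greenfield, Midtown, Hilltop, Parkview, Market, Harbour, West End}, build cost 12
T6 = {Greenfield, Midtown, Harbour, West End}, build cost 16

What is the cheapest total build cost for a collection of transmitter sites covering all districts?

T2, T4 cover every district at build cost 2 + 20 = 22.
Any cover uses at least 2 transmitter sites; among all covering selections none totals below 22.
Greedy by coverage-per-build cost would pick T2, T5, T1 for 33 — worse than the optimum 22.

22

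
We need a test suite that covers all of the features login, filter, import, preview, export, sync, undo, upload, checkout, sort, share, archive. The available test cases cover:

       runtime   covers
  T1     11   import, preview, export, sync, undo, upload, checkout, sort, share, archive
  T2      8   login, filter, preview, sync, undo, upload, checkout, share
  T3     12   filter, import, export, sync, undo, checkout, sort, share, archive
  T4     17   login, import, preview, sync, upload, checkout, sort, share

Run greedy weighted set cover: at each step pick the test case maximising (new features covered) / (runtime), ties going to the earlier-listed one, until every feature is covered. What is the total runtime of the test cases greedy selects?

19

Pick 1: T2 adds 8 new (login, filter, preview, sync, undo, upload, checkout, share) at runtime 8 (ratio 8/8).
Pick 2: T1 adds 4 new (import, export, sort, archive) at runtime 11 (ratio 4/11).
Greedy total runtime: 8 + 11 = 19.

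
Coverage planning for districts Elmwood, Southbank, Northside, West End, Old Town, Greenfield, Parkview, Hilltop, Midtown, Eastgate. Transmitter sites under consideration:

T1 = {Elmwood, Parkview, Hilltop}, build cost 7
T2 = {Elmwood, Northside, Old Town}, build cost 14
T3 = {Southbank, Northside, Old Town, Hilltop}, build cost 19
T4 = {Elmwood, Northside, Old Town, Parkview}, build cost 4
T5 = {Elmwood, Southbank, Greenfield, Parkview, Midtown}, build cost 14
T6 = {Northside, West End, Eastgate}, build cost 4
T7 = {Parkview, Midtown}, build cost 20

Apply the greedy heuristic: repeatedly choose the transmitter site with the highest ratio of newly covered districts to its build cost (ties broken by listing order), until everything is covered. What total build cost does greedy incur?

Pick 1: T4 adds 4 new (Elmwood, Northside, Old Town, Parkview) at build cost 4 (ratio 4/4).
Pick 2: T6 adds 2 new (West End, Eastgate) at build cost 4 (ratio 2/4).
Pick 3: T5 adds 3 new (Southbank, Greenfield, Midtown) at build cost 14 (ratio 3/14).
Pick 4: T1 adds 1 new (Hilltop) at build cost 7 (ratio 1/7).
Greedy total build cost: 4 + 4 + 14 + 7 = 29.

29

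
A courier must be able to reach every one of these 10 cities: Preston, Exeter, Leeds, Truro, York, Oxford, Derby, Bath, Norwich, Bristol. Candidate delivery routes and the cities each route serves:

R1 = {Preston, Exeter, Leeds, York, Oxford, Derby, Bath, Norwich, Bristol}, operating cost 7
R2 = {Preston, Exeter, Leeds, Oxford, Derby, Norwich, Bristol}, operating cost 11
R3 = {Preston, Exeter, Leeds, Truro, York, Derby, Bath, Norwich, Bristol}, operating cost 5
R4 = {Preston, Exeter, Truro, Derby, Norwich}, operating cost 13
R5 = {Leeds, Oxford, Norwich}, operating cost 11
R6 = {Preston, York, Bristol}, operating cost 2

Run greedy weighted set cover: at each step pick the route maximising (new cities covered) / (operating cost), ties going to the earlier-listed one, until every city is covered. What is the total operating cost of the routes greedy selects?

Pick 1: R3 adds 9 new (Preston, Exeter, Leeds, Truro, York, Derby, Bath, Norwich, Bristol) at operating cost 5 (ratio 9/5).
Pick 2: R1 adds 1 new (Oxford) at operating cost 7 (ratio 1/7).
Greedy total operating cost: 5 + 7 = 12.

12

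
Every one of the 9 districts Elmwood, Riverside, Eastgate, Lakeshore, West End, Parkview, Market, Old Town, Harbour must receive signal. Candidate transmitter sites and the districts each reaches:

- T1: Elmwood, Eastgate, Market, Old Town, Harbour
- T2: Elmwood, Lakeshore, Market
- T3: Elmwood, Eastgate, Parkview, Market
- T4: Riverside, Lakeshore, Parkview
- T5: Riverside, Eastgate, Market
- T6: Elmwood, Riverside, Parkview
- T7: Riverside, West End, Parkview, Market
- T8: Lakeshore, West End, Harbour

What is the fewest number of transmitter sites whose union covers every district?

3

T1, T2, T7 together cover {Elmwood, Riverside, Eastgate, Lakeshore, West End, Parkview, Market, Old Town, Harbour} — every district.
No 2 of the 8 transmitter sites cover everything (all 28 pairs fall short), so 3 is minimum.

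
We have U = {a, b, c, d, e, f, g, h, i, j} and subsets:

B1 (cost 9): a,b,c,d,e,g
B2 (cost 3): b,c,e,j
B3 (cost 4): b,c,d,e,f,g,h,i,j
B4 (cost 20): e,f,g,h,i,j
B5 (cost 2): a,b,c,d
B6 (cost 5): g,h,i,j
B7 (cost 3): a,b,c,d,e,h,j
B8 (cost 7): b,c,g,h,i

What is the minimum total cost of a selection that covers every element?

6

B3, B5 cover every element at cost 4 + 2 = 6.
Any cover uses at least 2 sets; among all covering selections none totals below 6.
Greedy by coverage-per-cost would pick B7, B3 for 7 — worse than the optimum 6.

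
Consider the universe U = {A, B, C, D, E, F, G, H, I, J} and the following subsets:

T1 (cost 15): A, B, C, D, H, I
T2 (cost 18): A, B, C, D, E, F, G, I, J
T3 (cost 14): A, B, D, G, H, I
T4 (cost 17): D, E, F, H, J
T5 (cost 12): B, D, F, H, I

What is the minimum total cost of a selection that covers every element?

T2, T5 cover every element at cost 18 + 12 = 30.
Any cover uses at least 2 sets; among all covering selections none totals below 30.

30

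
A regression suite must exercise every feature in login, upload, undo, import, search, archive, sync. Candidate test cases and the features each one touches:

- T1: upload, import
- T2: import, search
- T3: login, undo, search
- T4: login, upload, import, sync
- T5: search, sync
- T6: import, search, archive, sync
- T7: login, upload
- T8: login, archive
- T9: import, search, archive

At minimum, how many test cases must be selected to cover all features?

T1, T3, T6 together cover {login, upload, undo, import, search, archive, sync} — every feature.
No 2 of the 9 test cases cover everything (all 36 pairs fall short), so 3 is minimum.

3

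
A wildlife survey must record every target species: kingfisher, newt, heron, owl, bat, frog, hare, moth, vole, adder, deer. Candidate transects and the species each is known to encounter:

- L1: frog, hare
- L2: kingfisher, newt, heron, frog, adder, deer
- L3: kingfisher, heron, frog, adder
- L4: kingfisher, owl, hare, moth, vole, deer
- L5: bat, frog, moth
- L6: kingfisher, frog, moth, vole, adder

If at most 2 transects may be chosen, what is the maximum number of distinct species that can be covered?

10

Choosing L2, L4 covers {kingfisher, newt, heron, owl, frog, hare, moth, vole, adder, deer} — 10 species.
No choice of 2 transects does better; here bat is left uncovered.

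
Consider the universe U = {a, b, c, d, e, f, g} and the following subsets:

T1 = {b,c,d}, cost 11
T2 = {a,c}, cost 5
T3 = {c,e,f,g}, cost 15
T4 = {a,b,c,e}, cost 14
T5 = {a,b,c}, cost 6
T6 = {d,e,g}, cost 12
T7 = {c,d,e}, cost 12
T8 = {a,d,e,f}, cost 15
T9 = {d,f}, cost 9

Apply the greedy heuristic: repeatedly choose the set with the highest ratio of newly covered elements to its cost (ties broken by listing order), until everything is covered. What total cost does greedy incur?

Pick 1: T5 adds 3 new (a, b, c) at cost 6 (ratio 3/6).
Pick 2: T6 adds 3 new (d, e, g) at cost 12 (ratio 3/12).
Pick 3: T9 adds 1 new (f) at cost 9 (ratio 1/9).
Greedy total cost: 6 + 12 + 9 = 27.

27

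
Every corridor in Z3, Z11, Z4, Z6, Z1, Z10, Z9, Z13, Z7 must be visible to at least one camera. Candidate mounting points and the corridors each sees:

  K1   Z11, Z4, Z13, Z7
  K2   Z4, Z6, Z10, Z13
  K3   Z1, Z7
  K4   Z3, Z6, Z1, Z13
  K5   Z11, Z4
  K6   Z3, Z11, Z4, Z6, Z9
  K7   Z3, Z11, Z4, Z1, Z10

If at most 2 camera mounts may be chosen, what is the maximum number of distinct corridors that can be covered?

7

Choosing K1, K4 covers {Z3, Z11, Z4, Z6, Z1, Z13, Z7} — 7 corridors.
No choice of 2 camera mounts does better; here Z10, Z9 are left uncovered.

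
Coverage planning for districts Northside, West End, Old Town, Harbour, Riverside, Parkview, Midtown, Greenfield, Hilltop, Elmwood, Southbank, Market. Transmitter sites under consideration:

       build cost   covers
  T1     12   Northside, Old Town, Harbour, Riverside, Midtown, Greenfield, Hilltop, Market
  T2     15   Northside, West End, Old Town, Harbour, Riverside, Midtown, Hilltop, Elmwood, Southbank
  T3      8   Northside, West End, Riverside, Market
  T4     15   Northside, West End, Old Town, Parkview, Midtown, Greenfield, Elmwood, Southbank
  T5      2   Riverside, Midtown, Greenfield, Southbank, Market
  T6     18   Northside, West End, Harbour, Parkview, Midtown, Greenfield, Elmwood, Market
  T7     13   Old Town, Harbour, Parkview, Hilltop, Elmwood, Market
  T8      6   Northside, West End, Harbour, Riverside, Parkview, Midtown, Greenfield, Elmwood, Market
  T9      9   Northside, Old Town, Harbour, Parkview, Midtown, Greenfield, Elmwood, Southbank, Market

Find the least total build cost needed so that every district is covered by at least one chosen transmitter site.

T1, T5, T8 cover every district at build cost 12 + 2 + 6 = 20.
Any cover uses at least 2 transmitter sites; among all covering selections none totals below 20.

20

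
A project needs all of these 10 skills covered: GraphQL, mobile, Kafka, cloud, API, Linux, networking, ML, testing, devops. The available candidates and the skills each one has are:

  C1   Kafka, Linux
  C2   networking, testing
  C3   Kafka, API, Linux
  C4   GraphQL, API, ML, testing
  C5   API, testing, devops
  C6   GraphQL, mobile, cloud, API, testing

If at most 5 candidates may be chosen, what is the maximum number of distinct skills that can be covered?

Choosing C1, C2, C4, C5, C6 covers {GraphQL, mobile, Kafka, cloud, API, Linux, networking, ML, testing, devops} — 10 skills.
That is all 10 skills.

10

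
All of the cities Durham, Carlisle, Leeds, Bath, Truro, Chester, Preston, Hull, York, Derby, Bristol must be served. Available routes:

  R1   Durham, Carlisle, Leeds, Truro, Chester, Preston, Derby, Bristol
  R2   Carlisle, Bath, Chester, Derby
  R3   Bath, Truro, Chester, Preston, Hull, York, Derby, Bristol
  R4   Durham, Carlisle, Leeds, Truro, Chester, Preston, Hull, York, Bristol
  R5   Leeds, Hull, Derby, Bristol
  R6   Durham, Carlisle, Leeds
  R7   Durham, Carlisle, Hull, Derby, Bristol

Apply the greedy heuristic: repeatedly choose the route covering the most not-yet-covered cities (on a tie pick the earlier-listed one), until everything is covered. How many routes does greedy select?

Pick 1: R4 covers 9 new cities (Durham, Carlisle, Leeds, Truro, Chester, Preston, Hull, York, Bristol).
Pick 2: R2 covers 2 new cities (Bath, Derby).
Greedy uses 2 routes.

2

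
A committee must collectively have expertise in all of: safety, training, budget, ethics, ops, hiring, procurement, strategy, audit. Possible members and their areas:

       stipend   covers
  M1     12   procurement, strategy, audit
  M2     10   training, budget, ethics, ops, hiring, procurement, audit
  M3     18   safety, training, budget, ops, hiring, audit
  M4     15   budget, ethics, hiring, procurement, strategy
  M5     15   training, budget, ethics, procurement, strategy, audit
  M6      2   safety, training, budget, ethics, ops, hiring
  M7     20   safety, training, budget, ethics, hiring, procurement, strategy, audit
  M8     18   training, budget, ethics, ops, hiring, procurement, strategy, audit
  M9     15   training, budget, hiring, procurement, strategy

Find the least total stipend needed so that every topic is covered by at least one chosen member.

M1, M6 cover every topic at stipend 12 + 2 = 14.
Any cover uses at least 2 members; among all covering selections none totals below 14.

14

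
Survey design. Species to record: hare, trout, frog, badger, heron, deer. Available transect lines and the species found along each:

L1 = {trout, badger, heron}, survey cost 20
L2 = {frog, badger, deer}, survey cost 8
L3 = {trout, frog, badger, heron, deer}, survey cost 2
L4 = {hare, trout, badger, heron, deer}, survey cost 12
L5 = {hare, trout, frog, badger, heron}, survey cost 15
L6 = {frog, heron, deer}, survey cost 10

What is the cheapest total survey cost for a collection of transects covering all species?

L3, L4 cover every species at survey cost 2 + 12 = 14.
Any cover uses at least 2 transects; among all covering selections none totals below 14.

14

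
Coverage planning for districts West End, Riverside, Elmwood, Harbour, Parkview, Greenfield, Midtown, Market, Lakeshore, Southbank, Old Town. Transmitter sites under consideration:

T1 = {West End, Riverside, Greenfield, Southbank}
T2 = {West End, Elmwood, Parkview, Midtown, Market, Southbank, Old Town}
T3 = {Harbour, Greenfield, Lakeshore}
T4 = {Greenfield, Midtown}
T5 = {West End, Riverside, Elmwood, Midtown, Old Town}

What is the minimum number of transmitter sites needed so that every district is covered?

T1, T2, T3 together cover {West End, Riverside, Elmwood, Harbour, Parkview, Greenfield, Midtown, Market, Lakeshore, Southbank, Old Town} — every district.
No 2 of the 5 transmitter sites cover everything (all 10 pairs fall short), so 3 is minimum.

3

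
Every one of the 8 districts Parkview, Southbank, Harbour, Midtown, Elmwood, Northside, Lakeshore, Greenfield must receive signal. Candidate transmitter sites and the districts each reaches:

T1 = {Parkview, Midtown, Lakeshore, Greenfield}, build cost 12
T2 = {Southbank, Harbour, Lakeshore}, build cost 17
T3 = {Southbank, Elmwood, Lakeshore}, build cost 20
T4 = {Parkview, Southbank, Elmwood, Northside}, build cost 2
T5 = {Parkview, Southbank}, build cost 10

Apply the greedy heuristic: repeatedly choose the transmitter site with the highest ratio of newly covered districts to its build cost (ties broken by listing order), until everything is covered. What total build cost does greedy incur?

Pick 1: T4 adds 4 new (Parkview, Southbank, Elmwood, Northside) at build cost 2 (ratio 4/2).
Pick 2: T1 adds 3 new (Midtown, Lakeshore, Greenfield) at build cost 12 (ratio 3/12).
Pick 3: T2 adds 1 new (Harbour) at build cost 17 (ratio 1/17).
Greedy total build cost: 2 + 12 + 17 = 31.

31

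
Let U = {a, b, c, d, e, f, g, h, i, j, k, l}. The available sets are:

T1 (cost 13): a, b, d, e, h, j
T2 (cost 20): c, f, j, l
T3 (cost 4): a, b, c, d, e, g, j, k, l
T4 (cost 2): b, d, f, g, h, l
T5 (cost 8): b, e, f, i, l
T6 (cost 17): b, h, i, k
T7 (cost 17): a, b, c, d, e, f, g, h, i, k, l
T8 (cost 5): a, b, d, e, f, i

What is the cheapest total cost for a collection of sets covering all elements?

11

T3, T4, T8 cover every element at cost 4 + 2 + 5 = 11.
Any cover uses at least 2 sets; among all covering selections none totals below 11.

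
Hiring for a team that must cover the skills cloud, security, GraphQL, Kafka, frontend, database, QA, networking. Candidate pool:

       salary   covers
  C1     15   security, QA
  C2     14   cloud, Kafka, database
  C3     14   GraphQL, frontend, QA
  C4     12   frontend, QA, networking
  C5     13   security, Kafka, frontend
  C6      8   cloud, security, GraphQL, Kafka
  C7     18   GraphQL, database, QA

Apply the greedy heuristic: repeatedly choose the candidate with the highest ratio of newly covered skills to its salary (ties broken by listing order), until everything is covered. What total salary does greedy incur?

Pick 1: C6 adds 4 new (cloud, security, GraphQL, Kafka) at salary 8 (ratio 4/8).
Pick 2: C4 adds 3 new (frontend, QA, networking) at salary 12 (ratio 3/12).
Pick 3: C2 adds 1 new (database) at salary 14 (ratio 1/14).
Greedy total salary: 8 + 12 + 14 = 34.

34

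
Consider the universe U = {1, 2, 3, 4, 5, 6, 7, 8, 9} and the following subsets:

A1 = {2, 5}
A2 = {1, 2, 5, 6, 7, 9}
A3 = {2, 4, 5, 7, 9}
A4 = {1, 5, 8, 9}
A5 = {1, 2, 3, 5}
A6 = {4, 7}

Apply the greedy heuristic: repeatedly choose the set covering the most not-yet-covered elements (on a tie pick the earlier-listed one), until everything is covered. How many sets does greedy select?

4

Pick 1: A2 covers 6 new elements (1, 2, 5, 6, 7, 9).
Pick 2: A3 covers 1 new elements (4).
Pick 3: A4 covers 1 new elements (8).
Pick 4: A5 covers 1 new elements (3).
Greedy uses 4 sets.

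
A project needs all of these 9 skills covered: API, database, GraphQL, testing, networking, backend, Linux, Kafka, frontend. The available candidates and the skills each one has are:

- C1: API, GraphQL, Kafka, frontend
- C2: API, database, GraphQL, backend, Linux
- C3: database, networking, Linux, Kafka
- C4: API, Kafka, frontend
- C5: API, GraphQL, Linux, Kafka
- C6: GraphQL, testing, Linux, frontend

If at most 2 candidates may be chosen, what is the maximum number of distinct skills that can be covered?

7

Choosing C1, C2 covers {API, database, GraphQL, backend, Linux, Kafka, frontend} — 7 skills.
No choice of 2 candidates does better; here testing, networking are left uncovered.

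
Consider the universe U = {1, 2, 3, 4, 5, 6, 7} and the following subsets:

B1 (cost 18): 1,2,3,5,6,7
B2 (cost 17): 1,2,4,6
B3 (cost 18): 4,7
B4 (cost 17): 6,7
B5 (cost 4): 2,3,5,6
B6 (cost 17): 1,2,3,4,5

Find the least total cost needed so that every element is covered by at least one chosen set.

B4, B6 cover every element at cost 17 + 17 = 34.
Any cover uses at least 2 sets; among all covering selections none totals below 34.
Greedy by coverage-per-cost would pick B5, B2, B4 for 38 — worse than the optimum 34.

34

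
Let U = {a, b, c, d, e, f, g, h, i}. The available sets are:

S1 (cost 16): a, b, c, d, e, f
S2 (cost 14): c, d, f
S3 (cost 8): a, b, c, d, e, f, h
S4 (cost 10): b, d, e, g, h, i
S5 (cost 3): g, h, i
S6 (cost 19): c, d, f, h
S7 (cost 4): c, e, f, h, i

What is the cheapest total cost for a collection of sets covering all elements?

S3, S5 cover every element at cost 8 + 3 = 11.
Any cover uses at least 2 sets; among all covering selections none totals below 11.
Greedy by coverage-per-cost would pick S7, S3, S5 for 15 — worse than the optimum 11.

11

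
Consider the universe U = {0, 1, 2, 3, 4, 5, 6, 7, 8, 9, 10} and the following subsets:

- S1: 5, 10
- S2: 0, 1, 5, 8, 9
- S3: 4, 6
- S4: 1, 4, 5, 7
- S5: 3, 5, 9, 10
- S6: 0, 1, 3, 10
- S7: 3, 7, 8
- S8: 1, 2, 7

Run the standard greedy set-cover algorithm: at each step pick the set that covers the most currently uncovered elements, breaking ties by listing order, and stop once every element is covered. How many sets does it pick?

Pick 1: S2 covers 5 new elements (0, 1, 5, 8, 9).
Pick 2: S3 covers 2 new elements (4, 6).
Pick 3: S5 covers 2 new elements (3, 10).
Pick 4: S8 covers 2 new elements (2, 7).
Greedy uses 4 sets.

4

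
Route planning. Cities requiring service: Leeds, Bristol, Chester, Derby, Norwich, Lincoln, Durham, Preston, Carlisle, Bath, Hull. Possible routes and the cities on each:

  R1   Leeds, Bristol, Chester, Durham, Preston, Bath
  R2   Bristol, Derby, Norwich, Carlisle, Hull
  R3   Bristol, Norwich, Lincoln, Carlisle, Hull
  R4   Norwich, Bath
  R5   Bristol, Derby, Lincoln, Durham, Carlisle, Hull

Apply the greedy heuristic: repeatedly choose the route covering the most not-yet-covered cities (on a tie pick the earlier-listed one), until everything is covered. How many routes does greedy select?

3

Pick 1: R1 covers 6 new cities (Leeds, Bristol, Chester, Durham, Preston, Bath).
Pick 2: R2 covers 4 new cities (Derby, Norwich, Carlisle, Hull).
Pick 3: R3 covers 1 new cities (Lincoln).
Greedy uses 3 routes.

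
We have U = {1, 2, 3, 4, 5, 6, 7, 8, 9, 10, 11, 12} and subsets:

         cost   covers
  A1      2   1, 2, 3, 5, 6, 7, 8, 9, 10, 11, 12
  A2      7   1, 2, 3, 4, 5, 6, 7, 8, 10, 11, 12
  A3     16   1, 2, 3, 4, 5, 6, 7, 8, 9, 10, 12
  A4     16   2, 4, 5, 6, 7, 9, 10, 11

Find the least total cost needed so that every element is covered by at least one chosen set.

A1, A2 cover every element at cost 2 + 7 = 9.
Any cover uses at least 2 sets; among all covering selections none totals below 9.

9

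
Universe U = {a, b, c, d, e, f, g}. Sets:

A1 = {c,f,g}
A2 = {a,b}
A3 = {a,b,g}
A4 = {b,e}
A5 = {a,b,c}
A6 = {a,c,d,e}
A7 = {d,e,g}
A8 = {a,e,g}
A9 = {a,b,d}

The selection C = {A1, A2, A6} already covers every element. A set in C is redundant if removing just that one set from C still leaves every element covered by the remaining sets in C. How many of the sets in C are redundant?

Drop A1: f, g uncovered — not redundant.
Drop A2: b uncovered — not redundant.
Drop A6: d, e uncovered — not redundant.
None of the sets in C is redundant.

0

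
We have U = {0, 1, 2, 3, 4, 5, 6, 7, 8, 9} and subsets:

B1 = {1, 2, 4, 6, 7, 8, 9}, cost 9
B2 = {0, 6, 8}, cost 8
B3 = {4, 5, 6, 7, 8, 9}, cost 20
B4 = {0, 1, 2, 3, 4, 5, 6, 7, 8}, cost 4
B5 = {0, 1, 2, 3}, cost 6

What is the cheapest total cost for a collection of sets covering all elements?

13

B1, B4 cover every element at cost 9 + 4 = 13.
Any cover uses at least 2 sets; among all covering selections none totals below 13.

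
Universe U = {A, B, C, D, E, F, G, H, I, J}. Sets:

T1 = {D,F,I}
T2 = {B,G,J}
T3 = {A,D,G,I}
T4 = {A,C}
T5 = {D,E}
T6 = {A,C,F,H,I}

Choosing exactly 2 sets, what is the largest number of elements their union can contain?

8

Choosing T2, T6 covers {A, B, C, F, G, H, I, J} — 8 elements.
No choice of 2 sets does better; here D, E are left uncovered.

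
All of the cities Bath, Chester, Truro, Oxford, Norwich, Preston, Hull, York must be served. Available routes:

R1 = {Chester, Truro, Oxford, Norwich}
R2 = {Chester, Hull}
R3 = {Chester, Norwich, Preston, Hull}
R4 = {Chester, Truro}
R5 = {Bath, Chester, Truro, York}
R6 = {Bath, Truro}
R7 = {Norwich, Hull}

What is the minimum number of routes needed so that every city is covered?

R1, R3, R5 together cover {Bath, Chester, Truro, Oxford, Norwich, Preston, Hull, York} — every city.
No 2 of the 7 routes cover everything (all 21 pairs fall short), so 3 is minimum.

3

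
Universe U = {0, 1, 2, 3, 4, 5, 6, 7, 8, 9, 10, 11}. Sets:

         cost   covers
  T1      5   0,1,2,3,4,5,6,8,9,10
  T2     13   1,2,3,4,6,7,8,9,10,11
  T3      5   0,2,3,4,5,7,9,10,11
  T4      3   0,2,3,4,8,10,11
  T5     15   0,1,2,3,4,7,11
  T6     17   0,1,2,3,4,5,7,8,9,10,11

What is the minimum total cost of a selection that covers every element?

10

T1, T3 cover every element at cost 5 + 5 = 10.
Any cover uses at least 2 sets; among all covering selections none totals below 10.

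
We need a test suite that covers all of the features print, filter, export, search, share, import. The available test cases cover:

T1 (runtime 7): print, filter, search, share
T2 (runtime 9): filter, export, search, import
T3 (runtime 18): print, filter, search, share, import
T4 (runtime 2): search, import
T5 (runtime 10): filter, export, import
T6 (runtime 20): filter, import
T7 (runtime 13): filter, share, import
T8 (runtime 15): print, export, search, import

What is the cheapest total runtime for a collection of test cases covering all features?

16

T1, T2 cover every feature at runtime 7 + 9 = 16.
Any cover uses at least 2 test cases; among all covering selections none totals below 16.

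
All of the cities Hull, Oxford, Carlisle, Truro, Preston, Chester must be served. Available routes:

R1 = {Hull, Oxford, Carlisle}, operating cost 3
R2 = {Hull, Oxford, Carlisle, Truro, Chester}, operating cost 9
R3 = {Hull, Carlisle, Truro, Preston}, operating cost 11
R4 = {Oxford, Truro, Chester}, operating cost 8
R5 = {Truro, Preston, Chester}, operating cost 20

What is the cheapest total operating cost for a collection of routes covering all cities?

19

R3, R4 cover every city at operating cost 11 + 8 = 19.
Any cover uses at least 2 routes; among all covering selections none totals below 19.
Greedy by coverage-per-operating cost would pick R1, R4, R3 for 22 — worse than the optimum 19.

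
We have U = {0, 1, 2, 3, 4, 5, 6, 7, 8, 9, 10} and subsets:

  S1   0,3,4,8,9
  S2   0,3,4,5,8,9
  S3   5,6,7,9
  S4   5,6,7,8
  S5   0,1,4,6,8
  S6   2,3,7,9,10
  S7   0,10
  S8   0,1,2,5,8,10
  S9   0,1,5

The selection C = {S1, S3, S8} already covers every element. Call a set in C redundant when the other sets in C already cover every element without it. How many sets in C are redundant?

0

Drop S1: 3, 4 uncovered — not redundant.
Drop S3: 6, 7 uncovered — not redundant.
Drop S8: 1, 2, 10 uncovered — not redundant.
None of the sets in C is redundant.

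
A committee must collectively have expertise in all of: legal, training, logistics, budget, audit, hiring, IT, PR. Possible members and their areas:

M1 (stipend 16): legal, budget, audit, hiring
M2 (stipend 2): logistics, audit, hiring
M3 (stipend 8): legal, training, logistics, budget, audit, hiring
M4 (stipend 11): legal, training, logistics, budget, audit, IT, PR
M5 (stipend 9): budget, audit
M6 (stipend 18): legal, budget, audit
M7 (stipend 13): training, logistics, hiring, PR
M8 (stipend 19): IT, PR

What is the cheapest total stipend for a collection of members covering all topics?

13

M2, M4 cover every topic at stipend 2 + 11 = 13.
Any cover uses at least 2 members; among all covering selections none totals below 13.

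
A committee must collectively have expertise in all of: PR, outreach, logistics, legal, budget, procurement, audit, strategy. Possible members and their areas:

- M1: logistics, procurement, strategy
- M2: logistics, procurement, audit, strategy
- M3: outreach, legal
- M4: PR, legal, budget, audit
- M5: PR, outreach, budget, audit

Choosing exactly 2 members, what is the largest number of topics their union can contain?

Choosing M1, M4 covers {PR, logistics, legal, budget, procurement, audit, strategy} — 7 topics.
No choice of 2 members does better; here outreach is left uncovered.

7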